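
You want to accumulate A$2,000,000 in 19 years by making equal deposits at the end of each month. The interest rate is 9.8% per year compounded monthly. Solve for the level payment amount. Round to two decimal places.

Level ordinary annuity; solve FV = PMT × [((1+r)^n − 1)/r] for PMT.
Periodic rate r = 0.098/12 per month; n is counted in months.
With n = 228: PMT = 2,000,000 / ([((1+r)^n − 1)/r]) = A$3,031.37

A$3,031.37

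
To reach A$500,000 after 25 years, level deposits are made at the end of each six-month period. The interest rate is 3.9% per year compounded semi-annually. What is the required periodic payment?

A$5,994.82

Level ordinary annuity; solve FV = PMT × [((1+r)^n − 1)/r] for PMT.
Periodic rate r = 0.039/2 per half-year; n is counted in half-years.
With n = 50: PMT = 500,000 / ([((1+r)^n − 1)/r]) = A$5,994.82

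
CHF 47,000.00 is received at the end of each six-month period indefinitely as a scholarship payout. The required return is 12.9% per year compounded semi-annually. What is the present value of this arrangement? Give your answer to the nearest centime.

CHF 728,682.17

Periodic rate r = 0.129/2 per half-year.
Level perpetuity: PV = PMT / r = 47,000 / (0.129/2) = CHF 728,682.17.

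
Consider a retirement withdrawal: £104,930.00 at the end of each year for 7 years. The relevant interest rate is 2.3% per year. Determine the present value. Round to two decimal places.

£671,342.61

This is an ordinary annuity: 7 payments of £104,930.00 at the end of each year.
Periodic rate r = 0.023 per year.
PV = PMT × [(1 − (1+r)^−n)/r] = 104,930 × [1 − (1+r)^−7] / r = £671,342.61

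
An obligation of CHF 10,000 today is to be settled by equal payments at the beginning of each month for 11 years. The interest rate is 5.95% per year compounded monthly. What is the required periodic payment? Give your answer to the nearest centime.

Level annuity due; solve PV = PMT × [(1 − (1+r)^−n)/r] × (1+r) for PMT.
Periodic rate r = 0.0595/12 per month; n is counted in months.
With n = 132: PMT = 10,000 / ([(1 − (1+r)^−n)/r] × (1+r)) = CHF 102.91

CHF 102.91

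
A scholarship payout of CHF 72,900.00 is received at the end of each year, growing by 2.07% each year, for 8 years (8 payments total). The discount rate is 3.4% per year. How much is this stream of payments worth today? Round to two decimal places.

Periodic rate r = 0.034 per year.
Growing ordinary annuity: PV = PMT₁ × [1 − ((1+g)/(1+r))^n] / (r − g) = 72,900 × [1 − ((1+0.0207)/(1+r))^8] / (r − 0.0207) = CHF 539,274.08.

CHF 539,274.08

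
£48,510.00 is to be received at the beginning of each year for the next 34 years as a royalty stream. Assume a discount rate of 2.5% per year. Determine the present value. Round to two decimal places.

£1,129,889.14

This is an annuity due: 34 payments of £48,510.00 at the beginning of each year.
Periodic rate r = 0.025 per year.
PV = PMT × [(1 − (1+r)^−n)/r] × (1+r) = 48,510 × [1 − (1+r)^−34] / r × (1+r) = £1,129,889.14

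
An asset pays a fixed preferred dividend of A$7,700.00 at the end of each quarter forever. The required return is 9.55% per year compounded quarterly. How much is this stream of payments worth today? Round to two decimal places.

A$322,513.09

Periodic rate r = 0.0955/4 per quarter.
Level perpetuity: PV = PMT / r = 7,700 / (0.0955/4) = A$322,513.09.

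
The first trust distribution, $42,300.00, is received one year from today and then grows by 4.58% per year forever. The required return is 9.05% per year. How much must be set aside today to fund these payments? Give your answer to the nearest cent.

Periodic rate r = 0.0905 per year.
Growing perpetuity (Gordon): PV = PMT₁ / (r − g) = 42,300 / (r − 0.0458) = $946,308.72.

$946,308.72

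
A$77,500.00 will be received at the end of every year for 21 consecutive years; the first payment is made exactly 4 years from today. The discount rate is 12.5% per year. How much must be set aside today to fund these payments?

Ordinary annuity of 21 payments, first payment at period 4.
Periodic rate r = 0.125 per year.
The ordinary-annuity PV formula values the stream one period before the first payment (period 3); discount that back 3 periods:
PV₀ = 77,500 × [1 − (1+r)^−21] / r × (1+r)^−3 = A$398,740.32

A$398,740.32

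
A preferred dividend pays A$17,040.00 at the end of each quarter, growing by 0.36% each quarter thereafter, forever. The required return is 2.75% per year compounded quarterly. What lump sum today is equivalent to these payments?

Periodic rate r = 0.0275/4 per quarter.
Growing perpetuity (Gordon): PV = PMT₁ / (r − g) = 17,040 / (r − 0.0036) = A$5,203,053.44.

A$5,203,053.44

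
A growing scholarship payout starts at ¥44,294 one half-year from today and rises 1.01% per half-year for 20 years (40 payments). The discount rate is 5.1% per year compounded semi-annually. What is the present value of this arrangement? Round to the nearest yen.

Periodic rate r = 0.051/2 per half-year; n is counted in half-years.
Growing ordinary annuity: PV = PMT₁ × [1 − ((1+g)/(1+r))^n] / (r − g) = 44,294 × [1 − ((1+0.0101)/(1+r))^40] / (r − 0.0101) = ¥1,305,971.

¥1,305,971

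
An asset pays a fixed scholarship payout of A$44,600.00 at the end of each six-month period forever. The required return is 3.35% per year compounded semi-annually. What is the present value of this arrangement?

Periodic rate r = 0.0335/2 per half-year.
Level perpetuity: PV = PMT / r = 44,600 / (0.0335/2) = A$2,662,686.57.

A$2,662,686.57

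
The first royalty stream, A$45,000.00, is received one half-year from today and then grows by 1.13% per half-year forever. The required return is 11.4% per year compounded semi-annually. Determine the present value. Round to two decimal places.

A$984,682.71

Periodic rate r = 0.114/2 per half-year.
Growing perpetuity (Gordon): PV = PMT₁ / (r − g) = 45,000 / (r − 0.0113) = A$984,682.71.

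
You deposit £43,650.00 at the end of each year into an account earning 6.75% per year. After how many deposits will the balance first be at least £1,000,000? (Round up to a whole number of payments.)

Periodic rate r = 0.0675 per year.
Ordinary annuity FV: 1,000,000 = 43,650 × [((1+r)^n − 1)/r].
(1+r)^n = 1 + 1,000,000 × r / 43,650, so n = ln(1 + 1,000,000·r/43,650) / ln(1+r) = 14.31.
Round up to a whole number of payments: n = 15.

15 payments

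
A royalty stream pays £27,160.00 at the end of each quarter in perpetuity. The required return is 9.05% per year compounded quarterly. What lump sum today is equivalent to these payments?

£1,200,441.99

Periodic rate r = 0.0905/4 per quarter.
Level perpetuity: PV = PMT / r = 27,160 / (0.0905/4) = £1,200,441.99.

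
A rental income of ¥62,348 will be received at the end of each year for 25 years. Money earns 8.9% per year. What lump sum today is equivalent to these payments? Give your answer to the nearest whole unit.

This is an ordinary annuity: 25 payments of ¥62,348 at the end of each year.
Periodic rate r = 0.089 per year.
PV = PMT × [(1 − (1+r)^−n)/r] = 62,348 × [1 − (1+r)^−25] / r = ¥617,414

¥617,414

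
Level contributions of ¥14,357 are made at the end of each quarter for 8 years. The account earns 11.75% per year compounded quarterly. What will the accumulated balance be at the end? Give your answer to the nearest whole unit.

¥745,610

This is an ordinary annuity: 32 deposits of ¥14,357 at the end of each quarter.
Periodic rate r = 0.1175/4 per quarter; n is counted in quarters.
FV = PMT × [((1+r)^n − 1)/r] = 14,357 × [(1+r)^32 − 1] / r = ¥745,610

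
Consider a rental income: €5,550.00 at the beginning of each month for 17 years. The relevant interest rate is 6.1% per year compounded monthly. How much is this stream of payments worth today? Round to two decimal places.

This is an annuity due: 204 payments of €5,550.00 at the beginning of each month.
Periodic rate r = 0.061/12 per month; n is counted in months.
PV = PMT × [(1 − (1+r)^−n)/r] × (1+r) = 5,550 × [1 − (1+r)^−204] / r × (1+r) = €707,300.03

€707,300.03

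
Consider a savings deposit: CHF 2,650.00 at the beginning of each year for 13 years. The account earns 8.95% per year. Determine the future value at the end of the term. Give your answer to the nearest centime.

This is an annuity due: 13 deposits of CHF 2,650.00 at the beginning of each year.
Periodic rate r = 0.0895 per year.
FV = PMT × [((1+r)^n − 1)/r] × (1+r) = 2,650 × [(1+r)^13 − 1] / r × (1+r) = CHF 66,052.52

CHF 66,052.52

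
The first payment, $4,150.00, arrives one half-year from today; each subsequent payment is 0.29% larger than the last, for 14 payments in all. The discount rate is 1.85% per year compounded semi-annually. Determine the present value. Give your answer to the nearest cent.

Periodic rate r = 0.0185/2 per half-year; n is counted in half-years.
Growing ordinary annuity: PV = PMT₁ × [1 − ((1+g)/(1+r))^n] / (r − g) = 4,150 × [1 − ((1+0.0029)/(1+r))^14] / (r − 0.0029) = $55,271.42.

$55,271.42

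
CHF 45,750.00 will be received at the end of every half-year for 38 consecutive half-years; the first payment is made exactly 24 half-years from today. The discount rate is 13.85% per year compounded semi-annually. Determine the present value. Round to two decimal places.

CHF 130,506.94

Ordinary annuity of 38 payments, first payment at period 24.
Periodic rate r = 0.1385/2 per half-year; n is counted in half-years.
The ordinary-annuity PV formula values the stream one period before the first payment (period 23); discount that back 23 periods:
PV₀ = 45,750 × [1 − (1+r)^−38] / r × (1+r)^−23 = CHF 130,506.94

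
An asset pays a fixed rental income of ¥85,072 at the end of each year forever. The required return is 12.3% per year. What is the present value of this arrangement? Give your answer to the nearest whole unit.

¥691,642

Periodic rate r = 0.123 per year.
Level perpetuity: PV = PMT / r = 85,072 / (0.123) = ¥691,642.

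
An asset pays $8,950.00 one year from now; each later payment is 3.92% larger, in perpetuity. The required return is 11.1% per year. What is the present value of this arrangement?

$124,651.81

Periodic rate r = 0.111 per year.
Growing perpetuity (Gordon): PV = PMT₁ / (r − g) = 8,950 / (r − 0.0392) = $124,651.81.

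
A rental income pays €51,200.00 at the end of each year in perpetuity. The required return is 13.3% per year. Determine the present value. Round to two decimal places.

€384,962.41

Periodic rate r = 0.133 per year.
Level perpetuity: PV = PMT / r = 51,200 / (0.133) = €384,962.41.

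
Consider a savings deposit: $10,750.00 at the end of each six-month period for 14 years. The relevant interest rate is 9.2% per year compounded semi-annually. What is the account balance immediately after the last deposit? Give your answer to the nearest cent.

$589,565.84

This is an ordinary annuity: 28 deposits of $10,750.00 at the end of each six-month period.
Periodic rate r = 0.092/2 per half-year; n is counted in half-years.
FV = PMT × [((1+r)^n − 1)/r] = 10,750 × [(1+r)^28 − 1] / r = $589,565.84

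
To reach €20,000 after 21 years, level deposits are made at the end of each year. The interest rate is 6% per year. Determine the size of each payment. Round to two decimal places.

Level ordinary annuity; solve FV = PMT × [((1+r)^n − 1)/r] for PMT.
Periodic rate r = 0.06 per year.
With n = 21: PMT = 20,000 / ([((1+r)^n − 1)/r]) = €500.09

€500.09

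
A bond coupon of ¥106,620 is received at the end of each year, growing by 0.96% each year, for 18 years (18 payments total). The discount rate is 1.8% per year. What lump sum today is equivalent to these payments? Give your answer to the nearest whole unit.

Periodic rate r = 0.018 per year.
Growing ordinary annuity: PV = PMT₁ × [1 − ((1+g)/(1+r))^n] / (r − g) = 106,620 × [1 − ((1+0.0096)/(1+r))^18] / (r − 0.0096) = ¥1,758,644.

¥1,758,644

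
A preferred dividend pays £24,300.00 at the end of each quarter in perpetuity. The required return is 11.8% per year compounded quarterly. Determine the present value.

£823,728.81

Periodic rate r = 0.118/4 per quarter.
Level perpetuity: PV = PMT / r = 24,300 / (0.118/4) = £823,728.81.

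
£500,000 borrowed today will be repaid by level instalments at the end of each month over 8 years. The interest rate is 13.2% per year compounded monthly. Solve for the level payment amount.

Level ordinary annuity; solve PV = PMT × [(1 − (1+r)^−n)/r] for PMT.
Periodic rate r = 0.132/12 per month; n is counted in months.
With n = 96: PMT = 500,000 / ([(1 − (1+r)^−n)/r]) = £8,459.66

£8,459.66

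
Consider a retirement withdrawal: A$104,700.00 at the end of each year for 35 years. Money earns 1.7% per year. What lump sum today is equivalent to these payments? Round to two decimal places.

This is an ordinary annuity: 35 payments of A$104,700.00 at the end of each year.
Periodic rate r = 0.017 per year.
PV = PMT × [(1 − (1+r)^−n)/r] = 104,700 × [1 − (1+r)^−35] / r = A$2,744,816.52

A$2,744,816.52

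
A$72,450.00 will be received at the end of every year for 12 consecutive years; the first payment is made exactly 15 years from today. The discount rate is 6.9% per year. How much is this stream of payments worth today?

A$227,319.01

Ordinary annuity of 12 payments, first payment at period 15.
Periodic rate r = 0.069 per year.
The ordinary-annuity PV formula values the stream one period before the first payment (period 14); discount that back 14 periods:
PV₀ = 72,450 × [1 − (1+r)^−12] / r × (1+r)^−14 = A$227,319.01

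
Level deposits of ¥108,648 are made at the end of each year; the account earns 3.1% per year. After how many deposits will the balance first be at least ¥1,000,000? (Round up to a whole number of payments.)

Periodic rate r = 0.031 per year.
Ordinary annuity FV: 1,000,000 = 108,648 × [((1+r)^n − 1)/r].
(1+r)^n = 1 + 1,000,000 × r / 108,648, so n = ln(1 + 1,000,000·r/108,648) / ln(1+r) = 8.22.
Round up to a whole number of payments: n = 9.

9 payments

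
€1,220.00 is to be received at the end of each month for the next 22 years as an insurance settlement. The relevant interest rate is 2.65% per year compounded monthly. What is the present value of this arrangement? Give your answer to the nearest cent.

This is an ordinary annuity: 264 payments of €1,220.00 at the end of each month.
Periodic rate r = 0.0265/12 per month; n is counted in months.
PV = PMT × [(1 − (1+r)^−n)/r] = 1,220 × [1 − (1+r)^−264] / r = €243,863.66

€243,863.66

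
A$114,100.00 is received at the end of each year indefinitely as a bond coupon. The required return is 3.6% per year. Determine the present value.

Periodic rate r = 0.036 per year.
Level perpetuity: PV = PMT / r = 114,100 / (0.036) = A$3,169,444.44.

A$3,169,444.44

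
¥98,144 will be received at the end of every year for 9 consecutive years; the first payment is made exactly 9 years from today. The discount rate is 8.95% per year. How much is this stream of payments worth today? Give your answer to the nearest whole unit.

¥296,986

Ordinary annuity of 9 payments, first payment at period 9.
Periodic rate r = 0.0895 per year.
The ordinary-annuity PV formula values the stream one period before the first payment (period 8); discount that back 8 periods:
PV₀ = 98,144 × [1 − (1+r)^−9] / r × (1+r)^−8 = ¥296,986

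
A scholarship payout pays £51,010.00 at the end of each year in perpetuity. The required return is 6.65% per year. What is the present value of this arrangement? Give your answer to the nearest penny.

Periodic rate r = 0.0665 per year.
Level perpetuity: PV = PMT / r = 51,010 / (0.0665) = £767,067.67.

£767,067.67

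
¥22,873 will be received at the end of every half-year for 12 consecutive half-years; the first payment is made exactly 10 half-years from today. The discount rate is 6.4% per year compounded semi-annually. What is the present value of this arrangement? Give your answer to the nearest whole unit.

¥169,447

Ordinary annuity of 12 payments, first payment at period 10.
Periodic rate r = 0.064/2 per half-year; n is counted in half-years.
The ordinary-annuity PV formula values the stream one period before the first payment (period 9); discount that back 9 periods:
PV₀ = 22,873 × [1 − (1+r)^−12] / r × (1+r)^−9 = ¥169,447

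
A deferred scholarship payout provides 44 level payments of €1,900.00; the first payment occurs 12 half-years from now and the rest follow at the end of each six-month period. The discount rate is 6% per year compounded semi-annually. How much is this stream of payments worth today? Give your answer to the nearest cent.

€33,291.43

Ordinary annuity of 44 payments, first payment at period 12.
Periodic rate r = 0.06/2 per half-year; n is counted in half-years.
The ordinary-annuity PV formula values the stream one period before the first payment (period 11); discount that back 11 periods:
PV₀ = 1,900 × [1 − (1+r)^−44] / r × (1+r)^−11 = €33,291.43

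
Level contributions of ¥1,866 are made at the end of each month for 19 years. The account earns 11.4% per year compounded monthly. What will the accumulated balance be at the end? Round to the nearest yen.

This is an ordinary annuity: 228 deposits of ¥1,866 at the end of each month.
Periodic rate r = 0.114/12 per month; n is counted in months.
FV = PMT × [((1+r)^n − 1)/r] = 1,866 × [(1+r)^228 − 1] / r = ¥1,499,594

¥1,499,594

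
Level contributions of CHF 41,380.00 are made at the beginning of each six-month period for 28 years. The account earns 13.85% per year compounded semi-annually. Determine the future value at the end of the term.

CHF 26,518,492.29

This is an annuity due: 56 deposits of CHF 41,380.00 at the beginning of each six-month period.
Periodic rate r = 0.1385/2 per half-year; n is counted in half-years.
FV = PMT × [((1+r)^n − 1)/r] × (1+r) = 41,380 × [(1+r)^56 − 1] / r × (1+r) = CHF 26,518,492.29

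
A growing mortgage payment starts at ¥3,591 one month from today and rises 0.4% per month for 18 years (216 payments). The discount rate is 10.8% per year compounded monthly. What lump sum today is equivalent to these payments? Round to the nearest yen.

Periodic rate r = 0.108/12 per month; n is counted in months.
Growing ordinary annuity: PV = PMT₁ × [1 − ((1+g)/(1+r))^n] / (r − g) = 3,591 × [1 − ((1+0.004)/(1+r))^216] / (r − 0.004) = ¥472,596.

¥472,596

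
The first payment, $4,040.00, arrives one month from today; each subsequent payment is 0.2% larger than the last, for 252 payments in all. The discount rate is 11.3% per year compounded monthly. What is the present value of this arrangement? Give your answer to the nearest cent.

Periodic rate r = 0.113/12 per month; n is counted in months.
Growing ordinary annuity: PV = PMT₁ × [1 − ((1+g)/(1+r))^n] / (r − g) = 4,040 × [1 − ((1+0.002)/(1+r))^252] / (r − 0.002) = $459,785.47.

$459,785.47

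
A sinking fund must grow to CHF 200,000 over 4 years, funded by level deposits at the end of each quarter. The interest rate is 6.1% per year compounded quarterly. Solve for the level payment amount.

CHF 11,131.56

Level ordinary annuity; solve FV = PMT × [((1+r)^n − 1)/r] for PMT.
Periodic rate r = 0.061/4 per quarter; n is counted in quarters.
With n = 16: PMT = 200,000 / ([((1+r)^n − 1)/r]) = CHF 11,131.56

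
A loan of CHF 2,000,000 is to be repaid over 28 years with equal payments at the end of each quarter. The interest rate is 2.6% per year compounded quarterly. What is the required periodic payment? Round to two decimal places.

CHF 25,194.42

Level ordinary annuity; solve PV = PMT × [(1 − (1+r)^−n)/r] for PMT.
Periodic rate r = 0.026/4 per quarter; n is counted in quarters.
With n = 112: PMT = 2,000,000 / ([(1 − (1+r)^−n)/r]) = CHF 25,194.42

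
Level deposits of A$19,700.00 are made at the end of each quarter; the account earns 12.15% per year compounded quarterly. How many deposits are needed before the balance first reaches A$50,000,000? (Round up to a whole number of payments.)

Periodic rate r = 0.1215/4 per quarter; n is counted in quarters.
Ordinary annuity FV: 50,000,000 = 19,700 × [((1+r)^n − 1)/r].
(1+r)^n = 1 + 50,000,000 × r / 19,700, so n = ln(1 + 50,000,000·r/19,700) / ln(1+r) = 145.64.
Round up to a whole number of payments: n = 146.

146 payments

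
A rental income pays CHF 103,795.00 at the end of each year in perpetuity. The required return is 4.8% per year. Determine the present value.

CHF 2,162,395.83

Periodic rate r = 0.048 per year.
Level perpetuity: PV = PMT / r = 103,795 / (0.048) = CHF 2,162,395.83.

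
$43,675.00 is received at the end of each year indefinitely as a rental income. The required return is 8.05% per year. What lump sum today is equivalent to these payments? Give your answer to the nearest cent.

Periodic rate r = 0.0805 per year.
Level perpetuity: PV = PMT / r = 43,675 / (0.0805) = $542,546.58.

$542,546.58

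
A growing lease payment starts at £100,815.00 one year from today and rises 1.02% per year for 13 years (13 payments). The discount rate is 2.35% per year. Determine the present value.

Periodic rate r = 0.0235 per year.
Growing ordinary annuity: PV = PMT₁ × [1 − ((1+g)/(1+r))^n] / (r − g) = 100,815 × [1 − ((1+0.0102)/(1+r))^13] / (r − 0.0102) = £1,185,271.20.

£1,185,271.20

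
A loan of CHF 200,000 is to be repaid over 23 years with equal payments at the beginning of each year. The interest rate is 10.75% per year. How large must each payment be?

Level annuity due; solve PV = PMT × [(1 − (1+r)^−n)/r] × (1+r) for PMT.
Periodic rate r = 0.1075 per year.
With n = 23: PMT = 200,000 / ([(1 − (1+r)^−n)/r] × (1+r)) = CHF 21,463.26

CHF 21,463.26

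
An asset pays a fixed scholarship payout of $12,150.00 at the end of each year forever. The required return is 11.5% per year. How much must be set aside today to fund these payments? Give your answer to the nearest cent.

$105,652.17

Periodic rate r = 0.115 per year.
Level perpetuity: PV = PMT / r = 12,150 / (0.115) = $105,652.17.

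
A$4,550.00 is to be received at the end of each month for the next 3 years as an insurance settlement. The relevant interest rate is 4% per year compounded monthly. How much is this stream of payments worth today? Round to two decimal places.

This is an ordinary annuity: 36 payments of A$4,550.00 at the end of each month.
Periodic rate r = 0.04/12 per month; n is counted in months.
PV = PMT × [(1 − (1+r)^−n)/r] = 4,550 × [1 − (1+r)^−36] / r = A$154,111.99

A$154,111.99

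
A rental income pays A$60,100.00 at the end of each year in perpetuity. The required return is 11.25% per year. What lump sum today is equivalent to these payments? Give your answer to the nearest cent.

Periodic rate r = 0.1125 per year.
Level perpetuity: PV = PMT / r = 60,100 / (0.1125) = A$534,222.22.

A$534,222.22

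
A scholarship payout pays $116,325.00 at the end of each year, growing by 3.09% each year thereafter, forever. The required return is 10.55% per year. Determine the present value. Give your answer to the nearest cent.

$1,559,316.35

Periodic rate r = 0.1055 per year.
Growing perpetuity (Gordon): PV = PMT₁ / (r − g) = 116,325 / (r − 0.0309) = $1,559,316.35.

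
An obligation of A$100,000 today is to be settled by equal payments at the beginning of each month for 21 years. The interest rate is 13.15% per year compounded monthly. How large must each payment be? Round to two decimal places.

Level annuity due; solve PV = PMT × [(1 − (1+r)^−n)/r] × (1+r) for PMT.
Periodic rate r = 0.1315/12 per month; n is counted in months.
With n = 252: PMT = 100,000 / ([(1 − (1+r)^−n)/r] × (1+r)) = A$1,158.26

A$1,158.26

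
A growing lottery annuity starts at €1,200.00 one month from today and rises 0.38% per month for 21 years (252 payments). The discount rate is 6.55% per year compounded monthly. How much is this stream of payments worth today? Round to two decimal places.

€246,249.33

Periodic rate r = 0.0655/12 per month; n is counted in months.
Growing ordinary annuity: PV = PMT₁ × [1 − ((1+g)/(1+r))^n] / (r − g) = 1,200 × [1 − ((1+0.0038)/(1+r))^252] / (r − 0.0038) = €246,249.33.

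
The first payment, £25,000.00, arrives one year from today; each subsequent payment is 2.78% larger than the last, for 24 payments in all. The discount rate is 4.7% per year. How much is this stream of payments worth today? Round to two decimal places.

Periodic rate r = 0.047 per year.
Growing ordinary annuity: PV = PMT₁ × [1 − ((1+g)/(1+r))^n] / (r − g) = 25,000 × [1 − ((1+0.0278)/(1+r))^24] / (r − 0.0278) = £467,008.99.

£467,008.99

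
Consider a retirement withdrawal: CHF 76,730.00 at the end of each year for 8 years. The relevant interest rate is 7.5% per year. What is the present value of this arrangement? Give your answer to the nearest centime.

This is an ordinary annuity: 8 payments of CHF 76,730.00 at the end of each year.
Periodic rate r = 0.075 per year.
PV = PMT × [(1 − (1+r)^−n)/r] = 76,730 × [1 − (1+r)^−8] / r = CHF 449,430.90

CHF 449,430.90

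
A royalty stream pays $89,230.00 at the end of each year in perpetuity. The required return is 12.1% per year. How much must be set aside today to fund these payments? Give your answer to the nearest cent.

$737,438.02

Periodic rate r = 0.121 per year.
Level perpetuity: PV = PMT / r = 89,230 / (0.121) = $737,438.02.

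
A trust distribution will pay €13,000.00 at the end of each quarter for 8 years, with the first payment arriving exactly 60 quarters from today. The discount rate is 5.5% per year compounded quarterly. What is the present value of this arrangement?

€149,540.81

Ordinary annuity of 32 payments, first payment at period 60.
Periodic rate r = 0.055/4 per quarter; n is counted in quarters.
The ordinary-annuity PV formula values the stream one period before the first payment (period 59); discount that back 59 periods:
PV₀ = 13,000 × [1 − (1+r)^−32] / r × (1+r)^−59 = €149,540.81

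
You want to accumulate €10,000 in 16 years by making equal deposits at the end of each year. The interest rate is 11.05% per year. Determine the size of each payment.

€254.06

Level ordinary annuity; solve FV = PMT × [((1+r)^n − 1)/r] for PMT.
Periodic rate r = 0.1105 per year.
With n = 16: PMT = 10,000 / ([((1+r)^n − 1)/r]) = €254.06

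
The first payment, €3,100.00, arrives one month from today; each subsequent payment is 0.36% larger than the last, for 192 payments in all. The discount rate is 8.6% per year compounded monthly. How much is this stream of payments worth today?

€429,327.25

Periodic rate r = 0.086/12 per month; n is counted in months.
Growing ordinary annuity: PV = PMT₁ × [1 − ((1+g)/(1+r))^n] / (r − g) = 3,100 × [1 − ((1+0.0036)/(1+r))^192] / (r − 0.0036) = €429,327.25.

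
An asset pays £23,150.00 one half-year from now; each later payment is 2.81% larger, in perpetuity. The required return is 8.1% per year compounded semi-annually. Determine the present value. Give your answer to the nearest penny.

£1,866,935.48

Periodic rate r = 0.081/2 per half-year.
Growing perpetuity (Gordon): PV = PMT₁ / (r − g) = 23,150 / (r − 0.0281) = £1,866,935.48.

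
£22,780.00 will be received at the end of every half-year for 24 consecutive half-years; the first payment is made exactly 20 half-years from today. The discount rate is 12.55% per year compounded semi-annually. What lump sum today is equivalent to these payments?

Ordinary annuity of 24 payments, first payment at period 20.
Periodic rate r = 0.1255/2 per half-year; n is counted in half-years.
The ordinary-annuity PV formula values the stream one period before the first payment (period 19); discount that back 19 periods:
PV₀ = 22,780 × [1 − (1+r)^−24] / r × (1+r)^−19 = £87,712.22

£87,712.22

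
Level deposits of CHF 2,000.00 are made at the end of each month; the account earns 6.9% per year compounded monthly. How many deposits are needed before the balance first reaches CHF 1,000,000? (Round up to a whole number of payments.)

237 payments

Periodic rate r = 0.069/12 per month; n is counted in months.
Ordinary annuity FV: 1,000,000 = 2,000 × [((1+r)^n − 1)/r].
(1+r)^n = 1 + 1,000,000 × r / 2,000, so n = ln(1 + 1,000,000·r/2,000) / ln(1+r) = 236.25.
Round up to a whole number of payments: n = 237.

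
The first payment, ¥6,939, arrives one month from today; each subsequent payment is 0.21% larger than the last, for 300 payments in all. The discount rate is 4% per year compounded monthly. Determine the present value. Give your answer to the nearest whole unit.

Periodic rate r = 0.04/12 per month; n is counted in months.
Growing ordinary annuity: PV = PMT₁ × [1 − ((1+g)/(1+r))^n] / (r − g) = 6,939 × [1 − ((1+0.0021)/(1+r))^300] / (r − 0.0021) = ¥1,736,098.

¥1,736,098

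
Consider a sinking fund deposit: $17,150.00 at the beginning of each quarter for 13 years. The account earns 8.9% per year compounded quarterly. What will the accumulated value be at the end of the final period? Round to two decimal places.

This is an annuity due: 52 deposits of $17,150.00 at the beginning of each quarter.
Periodic rate r = 0.089/4 per quarter; n is counted in quarters.
FV = PMT × [((1+r)^n − 1)/r] × (1+r) = 17,150 × [(1+r)^52 − 1] / r × (1+r) = $1,686,415.17

$1,686,415.17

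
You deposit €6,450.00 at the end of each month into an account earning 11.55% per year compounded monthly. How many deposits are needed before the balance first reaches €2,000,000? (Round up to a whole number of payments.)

Periodic rate r = 0.1155/12 per month; n is counted in months.
Ordinary annuity FV: 2,000,000 = 6,450 × [((1+r)^n − 1)/r].
(1+r)^n = 1 + 2,000,000 × r / 6,450, so n = ln(1 + 2,000,000·r/6,450) / ln(1+r) = 144.32.
Round up to a whole number of payments: n = 145.

145 payments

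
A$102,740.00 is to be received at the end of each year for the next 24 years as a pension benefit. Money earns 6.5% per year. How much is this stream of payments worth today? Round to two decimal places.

A$1,231,928.50

This is an ordinary annuity: 24 payments of A$102,740.00 at the end of each year.
Periodic rate r = 0.065 per year.
PV = PMT × [(1 − (1+r)^−n)/r] = 102,740 × [1 − (1+r)^−24] / r = A$1,231,928.50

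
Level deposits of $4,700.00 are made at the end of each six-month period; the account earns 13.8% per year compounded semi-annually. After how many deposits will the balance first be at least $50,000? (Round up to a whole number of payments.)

Periodic rate r = 0.138/2 per half-year; n is counted in half-years.
Ordinary annuity FV: 50,000 = 4,700 × [((1+r)^n − 1)/r].
(1+r)^n = 1 + 50,000 × r / 4,700, so n = ln(1 + 50,000·r/4,700) / ln(1+r) = 8.25.
Round up to a whole number of payments: n = 9.

9 payments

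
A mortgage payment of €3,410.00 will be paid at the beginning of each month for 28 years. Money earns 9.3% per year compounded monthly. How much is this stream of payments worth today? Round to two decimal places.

This is an annuity due: 336 payments of €3,410.00 at the beginning of each month.
Periodic rate r = 0.093/12 per month; n is counted in months.
PV = PMT × [(1 − (1+r)^−n)/r] × (1+r) = 3,410 × [1 − (1+r)^−336] / r × (1+r) = €410,276.88

€410,276.88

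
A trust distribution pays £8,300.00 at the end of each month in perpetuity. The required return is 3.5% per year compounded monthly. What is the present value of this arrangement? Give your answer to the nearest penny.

Periodic rate r = 0.035/12 per month.
Level perpetuity: PV = PMT / r = 8,300 / (0.035/12) = £2,845,714.29.

£2,845,714.29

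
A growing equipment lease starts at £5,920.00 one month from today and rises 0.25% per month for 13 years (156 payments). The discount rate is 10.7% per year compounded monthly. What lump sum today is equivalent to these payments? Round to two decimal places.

Periodic rate r = 0.107/12 per month; n is counted in months.
Growing ordinary annuity: PV = PMT₁ × [1 − ((1+g)/(1+r))^n] / (r − g) = 5,920 × [1 − ((1+0.0025)/(1+r))^156] / (r − 0.0025) = £581,601.25.

£581,601.25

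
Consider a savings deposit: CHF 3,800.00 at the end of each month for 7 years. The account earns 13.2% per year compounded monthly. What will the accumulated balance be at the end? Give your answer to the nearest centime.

CHF 520,485.81

This is an ordinary annuity: 84 deposits of CHF 3,800.00 at the end of each month.
Periodic rate r = 0.132/12 per month; n is counted in months.
FV = PMT × [((1+r)^n − 1)/r] = 3,800 × [(1+r)^84 − 1] / r = CHF 520,485.81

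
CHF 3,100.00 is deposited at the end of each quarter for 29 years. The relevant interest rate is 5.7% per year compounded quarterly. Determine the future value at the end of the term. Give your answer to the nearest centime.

CHF 905,427.63

This is an ordinary annuity: 116 deposits of CHF 3,100.00 at the end of each quarter.
Periodic rate r = 0.057/4 per quarter; n is counted in quarters.
FV = PMT × [((1+r)^n − 1)/r] = 3,100 × [(1+r)^116 − 1] / r = CHF 905,427.63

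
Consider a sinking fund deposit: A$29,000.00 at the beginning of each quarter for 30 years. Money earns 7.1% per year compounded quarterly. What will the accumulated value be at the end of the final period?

This is an annuity due: 120 deposits of A$29,000.00 at the beginning of each quarter.
Periodic rate r = 0.071/4 per quarter; n is counted in quarters.
FV = PMT × [((1+r)^n − 1)/r] × (1+r) = 29,000 × [(1+r)^120 − 1] / r × (1+r) = A$12,070,470.95

A$12,070,470.95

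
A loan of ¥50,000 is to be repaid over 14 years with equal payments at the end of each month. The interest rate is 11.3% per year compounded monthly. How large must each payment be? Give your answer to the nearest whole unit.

Level ordinary annuity; solve PV = PMT × [(1 − (1+r)^−n)/r] for PMT.
Periodic rate r = 0.113/12 per month; n is counted in months.
With n = 168: PMT = 50,000 / ([(1 − (1+r)^−n)/r]) = ¥594

¥594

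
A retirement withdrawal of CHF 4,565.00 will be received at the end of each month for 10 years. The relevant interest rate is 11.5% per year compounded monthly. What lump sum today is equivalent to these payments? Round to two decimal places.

CHF 324,690.46

This is an ordinary annuity: 120 payments of CHF 4,565.00 at the end of each month.
Periodic rate r = 0.115/12 per month; n is counted in months.
PV = PMT × [(1 − (1+r)^−n)/r] = 4,565 × [1 − (1+r)^−120] / r = CHF 324,690.46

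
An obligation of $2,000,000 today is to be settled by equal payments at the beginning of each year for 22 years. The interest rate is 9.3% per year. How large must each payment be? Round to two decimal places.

Level annuity due; solve PV = PMT × [(1 − (1+r)^−n)/r] × (1+r) for PMT.
Periodic rate r = 0.093 per year.
With n = 22: PMT = 2,000,000 / ([(1 − (1+r)^−n)/r] × (1+r)) = $198,192.21

$198,192.21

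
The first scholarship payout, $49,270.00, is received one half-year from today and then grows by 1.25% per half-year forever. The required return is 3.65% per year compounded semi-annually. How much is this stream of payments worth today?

$8,568,695.65

Periodic rate r = 0.0365/2 per half-year.
Growing perpetuity (Gordon): PV = PMT₁ / (r − g) = 49,270 / (r − 0.0125) = $8,568,695.65.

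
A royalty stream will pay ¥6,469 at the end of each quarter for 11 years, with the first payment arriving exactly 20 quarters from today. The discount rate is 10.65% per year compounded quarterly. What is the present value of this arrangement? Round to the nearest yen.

Ordinary annuity of 44 payments, first payment at period 20.
Periodic rate r = 0.1065/4 per quarter; n is counted in quarters.
The ordinary-annuity PV formula values the stream one period before the first payment (period 19); discount that back 19 periods:
PV₀ = 6,469 × [1 − (1+r)^−44] / r × (1+r)^−19 = ¥101,067

¥101,067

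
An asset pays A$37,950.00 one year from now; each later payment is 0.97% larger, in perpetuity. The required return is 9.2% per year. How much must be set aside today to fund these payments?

Periodic rate r = 0.092 per year.
Growing perpetuity (Gordon): PV = PMT₁ / (r − g) = 37,950 / (r − 0.0097) = A$461,117.86.

A$461,117.86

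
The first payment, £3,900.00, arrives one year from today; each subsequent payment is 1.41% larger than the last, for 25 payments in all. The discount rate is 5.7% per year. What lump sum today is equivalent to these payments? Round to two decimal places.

£58,642.57

Periodic rate r = 0.057 per year.
Growing ordinary annuity: PV = PMT₁ × [1 − ((1+g)/(1+r))^n] / (r − g) = 3,900 × [1 − ((1+0.0141)/(1+r))^25] / (r − 0.0141) = £58,642.57.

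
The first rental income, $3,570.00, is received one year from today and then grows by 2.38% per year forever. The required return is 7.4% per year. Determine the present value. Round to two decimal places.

Periodic rate r = 0.074 per year.
Growing perpetuity (Gordon): PV = PMT₁ / (r − g) = 3,570 / (r − 0.0238) = $71,115.54.

$71,115.54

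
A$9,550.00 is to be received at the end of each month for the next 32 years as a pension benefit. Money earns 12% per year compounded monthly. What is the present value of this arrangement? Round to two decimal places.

This is an ordinary annuity: 384 payments of A$9,550.00 at the end of each month.
Periodic rate r = 0.12/12 per month; n is counted in months.
PV = PMT × [(1 − (1+r)^−n)/r] = 9,550 × [1 − (1+r)^−384] / r = A$934,078.35

A$934,078.35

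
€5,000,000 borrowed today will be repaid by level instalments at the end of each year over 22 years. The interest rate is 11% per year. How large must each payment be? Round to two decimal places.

Level ordinary annuity; solve PV = PMT × [(1 − (1+r)^−n)/r] for PMT.
Periodic rate r = 0.11 per year.
With n = 22: PMT = 5,000,000 / ([(1 − (1+r)^−n)/r]) = €611,565.51

€611,565.51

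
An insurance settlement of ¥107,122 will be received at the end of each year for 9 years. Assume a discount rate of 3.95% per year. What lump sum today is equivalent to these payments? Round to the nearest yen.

This is an ordinary annuity: 9 payments of ¥107,122 at the end of each year.
Periodic rate r = 0.0395 per year.
PV = PMT × [(1 − (1+r)^−n)/r] = 107,122 × [1 − (1+r)^−9] / r = ¥798,305

¥798,305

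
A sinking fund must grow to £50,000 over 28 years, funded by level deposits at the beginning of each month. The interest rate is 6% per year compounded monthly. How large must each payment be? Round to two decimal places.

£57.28

Level annuity due; solve FV = PMT × [((1+r)^n − 1)/r] × (1+r) for PMT.
Periodic rate r = 0.06/12 per month; n is counted in months.
With n = 336: PMT = 50,000 / ([((1+r)^n − 1)/r] × (1+r)) = £57.28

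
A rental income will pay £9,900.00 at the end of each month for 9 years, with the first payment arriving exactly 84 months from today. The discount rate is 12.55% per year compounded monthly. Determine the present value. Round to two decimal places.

Ordinary annuity of 108 payments, first payment at period 84.
Periodic rate r = 0.1255/12 per month; n is counted in months.
The ordinary-annuity PV formula values the stream one period before the first payment (period 83); discount that back 83 periods:
PV₀ = 9,900 × [1 − (1+r)^−108] / r × (1+r)^−83 = £269,393.21

£269,393.21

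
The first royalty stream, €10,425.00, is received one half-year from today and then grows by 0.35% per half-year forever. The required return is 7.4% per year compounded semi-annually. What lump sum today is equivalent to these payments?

€311,194.03

Periodic rate r = 0.074/2 per half-year.
Growing perpetuity (Gordon): PV = PMT₁ / (r − g) = 10,425 / (r − 0.0035) = €311,194.03.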